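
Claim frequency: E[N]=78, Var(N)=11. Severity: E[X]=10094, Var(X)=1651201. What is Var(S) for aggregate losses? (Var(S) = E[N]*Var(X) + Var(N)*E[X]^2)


Var(S) = E[N]*Var(X) + Var(N)*E[X]^2
= 78*1651201 + 11*10094^2
= 128793678 + 1120777196
= 1.2496e+09


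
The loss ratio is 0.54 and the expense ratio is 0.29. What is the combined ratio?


Combined ratio = loss ratio + expense ratio
= 0.54 + 0.29
= 0.83


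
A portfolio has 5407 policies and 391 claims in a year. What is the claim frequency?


frequency = claims / policies
= 391 / 5407
= 0.0723


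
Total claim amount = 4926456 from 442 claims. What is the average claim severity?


severity = total / number
= 4926456 / 442
= 11145.8281


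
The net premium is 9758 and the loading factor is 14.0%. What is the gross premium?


Gross = net * (1 + loading)
= 9758 * (1 + 0.14)
= 9758 * 1.14
= 11124.12


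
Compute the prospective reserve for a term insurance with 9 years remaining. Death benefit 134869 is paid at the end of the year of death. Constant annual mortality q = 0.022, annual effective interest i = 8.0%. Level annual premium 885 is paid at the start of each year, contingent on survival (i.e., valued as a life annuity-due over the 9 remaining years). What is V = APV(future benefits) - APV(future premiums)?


v = 1/(1+i) = 0.925926
APV(future benefits) per unit = sum_{k=0}^{8} k_p_x * q * v^(k+1) = 0.127366
APV(future benefits) = 134869 * 0.127366 = 17177.7801
Life annuity-due factor ä_{x:9} = sum_{k=0}^{8} k_p_x * v^k = 6.252533
APV(future premiums) = 885 * 6.252533 = 5533.4915
V = 17177.7801 - 5533.4915
= 11644.2886


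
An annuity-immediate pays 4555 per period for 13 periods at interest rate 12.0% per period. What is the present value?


PV = PMT * (1 - (1+i)^(-n)) / i
= 4555 * (1 - (1+0.12)^(-13)) / 0.12
= 4555 * (1 - 0.229174) / 0.12
= 4555 * 6.423548
= 29259.263


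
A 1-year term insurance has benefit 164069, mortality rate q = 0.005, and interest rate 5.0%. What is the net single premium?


NSP = benefit * q * v
v = 1/(1+i) = 0.952381
NSP = 164069 * 0.005 * 0.952381
= 781.281


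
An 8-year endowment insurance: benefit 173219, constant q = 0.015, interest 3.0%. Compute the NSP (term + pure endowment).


Term component = 17350.3674
Pure endowment = 8_p_x * v^8 * benefit = 0.886115 * 0.789409 * 173219 = 121167.8979
NSP = 138518.2652


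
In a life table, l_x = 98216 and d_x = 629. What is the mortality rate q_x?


q_x = d_x / l_x
= 629 / 98216
= 0.0064


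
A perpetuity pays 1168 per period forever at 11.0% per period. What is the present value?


PV = PMT / i
= 1168 / 0.11
= 10618.1818


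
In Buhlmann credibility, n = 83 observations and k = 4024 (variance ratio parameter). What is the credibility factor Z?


Z = n / (n + k)
= 83 / (83 + 4024)
= 83 / 4107
= 0.0202


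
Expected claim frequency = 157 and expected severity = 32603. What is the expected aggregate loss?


E[S] = E[N] * E[X]
= 157 * 32603
= 5.1187e+06


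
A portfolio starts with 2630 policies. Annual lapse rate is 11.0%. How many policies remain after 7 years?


remaining = initial * (1 - lapse)^years
= 2630 * (1 - 0.11)^7
= 2630 * 0.442313
= 1163.2841


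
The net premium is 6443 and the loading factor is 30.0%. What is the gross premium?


Gross = net * (1 + loading)
= 6443 * (1 + 0.3)
= 6443 * 1.3
= 8375.9


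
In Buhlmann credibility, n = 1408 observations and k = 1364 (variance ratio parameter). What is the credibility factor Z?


Z = n / (n + k)
= 1408 / (1408 + 1364)
= 1408 / 2772
= 0.5079


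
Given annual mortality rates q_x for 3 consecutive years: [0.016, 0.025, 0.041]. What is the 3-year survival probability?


p_k = 1 - q_k for each year
Survival = product of (1 - q_k)
= 0.984 * 0.975 * 0.959
= 0.9201


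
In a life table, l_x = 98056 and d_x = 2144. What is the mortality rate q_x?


q_x = d_x / l_x
= 2144 / 98056
= 0.0219


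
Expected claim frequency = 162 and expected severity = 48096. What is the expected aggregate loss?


E[S] = E[N] * E[X]
= 162 * 48096
= 7.7916e+06


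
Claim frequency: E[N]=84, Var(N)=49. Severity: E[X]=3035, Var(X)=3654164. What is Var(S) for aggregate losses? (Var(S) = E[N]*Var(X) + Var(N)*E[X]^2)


Var(S) = E[N]*Var(X) + Var(N)*E[X]^2
= 84*3654164 + 49*3035^2
= 306949776 + 451350025
= 7.5830e+08


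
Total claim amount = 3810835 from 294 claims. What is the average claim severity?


severity = total / number
= 3810835 / 294
= 12962.0238


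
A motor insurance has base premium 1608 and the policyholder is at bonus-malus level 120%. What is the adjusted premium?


adjusted = base * BM_level / 100
= 1608 * 120 / 100
= 1608 * 1.2
= 1929.6


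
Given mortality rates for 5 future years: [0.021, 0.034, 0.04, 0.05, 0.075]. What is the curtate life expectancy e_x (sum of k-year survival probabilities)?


e_x = sum_{k=1}^{n} k_p_x
k_p_x values:
  1_p_x = 0.979
  2_p_x = 0.945714
  3_p_x = 0.907885
  4_p_x = 0.862491
  5_p_x = 0.797804
e_x = 4.4929


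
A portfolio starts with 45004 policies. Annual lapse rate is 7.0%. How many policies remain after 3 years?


remaining = initial * (1 - lapse)^years
= 45004 * (1 - 0.07)^3
= 45004 * 0.804357
= 36199.2824


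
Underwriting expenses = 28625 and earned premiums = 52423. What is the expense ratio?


Expense ratio = expenses / premiums
= 28625 / 52423
= 0.546


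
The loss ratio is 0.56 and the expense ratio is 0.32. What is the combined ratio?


Combined ratio = loss ratio + expense ratio
= 0.56 + 0.32
= 0.88


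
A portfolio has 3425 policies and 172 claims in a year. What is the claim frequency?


frequency = claims / policies
= 172 / 3425
= 0.0502


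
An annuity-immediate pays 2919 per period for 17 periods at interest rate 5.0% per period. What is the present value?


PV = PMT * (1 - (1+i)^(-n)) / i
= 2919 * (1 - (1+0.05)^(-17)) / 0.05
= 2919 * (1 - 0.436297) / 0.05
= 2919 * 11.274066
= 32908.9994


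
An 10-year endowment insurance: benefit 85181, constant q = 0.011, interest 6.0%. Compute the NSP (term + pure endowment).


Term component = 6599.5269
Pure endowment = 10_p_x * v^10 * benefit = 0.895288 * 0.558395 * 85181 = 42584.0534
NSP = 49183.5803


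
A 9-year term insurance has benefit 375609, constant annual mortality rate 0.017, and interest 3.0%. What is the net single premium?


NSP = benefit * sum_{k=0}^{n-1} k_p_x * q * v^(k+1)
With constant q=0.017, v=0.970874
Sum = 0.124129
NSP = 375609 * 0.124129
= 46623.8902


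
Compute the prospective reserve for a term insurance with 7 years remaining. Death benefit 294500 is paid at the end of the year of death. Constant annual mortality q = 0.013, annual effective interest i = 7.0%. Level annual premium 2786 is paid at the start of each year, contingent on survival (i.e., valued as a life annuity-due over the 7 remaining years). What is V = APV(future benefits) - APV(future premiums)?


v = 1/(1+i) = 0.934579
APV(future benefits) per unit = sum_{k=0}^{6} k_p_x * q * v^(k+1) = 0.067625
APV(future benefits) = 294500 * 0.067625 = 19915.4702
Life annuity-due factor ä_{x:7} = sum_{k=0}^{6} k_p_x * v^k = 5.566032
APV(future premiums) = 2786 * 5.566032 = 15506.9649
V = 19915.4702 - 15506.9649
= 4408.5053


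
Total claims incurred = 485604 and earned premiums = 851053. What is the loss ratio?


Loss ratio = claims / premiums
= 485604 / 851053
= 0.5706


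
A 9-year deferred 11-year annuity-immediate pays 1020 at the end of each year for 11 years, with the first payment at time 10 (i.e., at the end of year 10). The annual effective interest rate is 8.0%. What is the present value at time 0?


PV at time 9 of the 11-year annuity-immediate:
a_n = 1020 * (1-(1+0.08)^(-11))/0.08 = 7281.7435
Discount back 9 years to time 0:
PV = 7281.7435 * (1+0.08)^(-9)
= 7281.7435 * 0.500249
= 3642.6847


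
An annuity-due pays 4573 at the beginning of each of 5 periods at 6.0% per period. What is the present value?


PV_due = PMT * (1-(1+i)^(-n))/i * (1+i)
PV_immediate = 19263.1396
PV_due = 19263.1396 * 1.06
= 20418.928


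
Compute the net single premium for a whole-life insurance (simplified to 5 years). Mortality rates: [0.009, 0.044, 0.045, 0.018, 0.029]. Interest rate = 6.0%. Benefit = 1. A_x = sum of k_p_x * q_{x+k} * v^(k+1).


v = 0.943396
Year 0: k_p_x=1.0, q=0.009, term=0.008491
Year 1: k_p_x=0.991, q=0.044, term=0.038807
Year 2: k_p_x=0.947396, q=0.045, term=0.035795
Year 3: k_p_x=0.904763, q=0.018, term=0.0129
Year 4: k_p_x=0.888477, q=0.029, term=0.019254
A_x = 0.1152


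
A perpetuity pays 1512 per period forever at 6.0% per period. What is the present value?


PV = PMT / i
= 1512 / 0.06
= 25200.0


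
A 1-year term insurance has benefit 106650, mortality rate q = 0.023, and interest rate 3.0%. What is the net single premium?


NSP = benefit * q * v
v = 1/(1+i) = 0.970874
NSP = 106650 * 0.023 * 0.970874
= 2381.5049


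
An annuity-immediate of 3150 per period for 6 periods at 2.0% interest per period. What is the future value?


FV = PMT * ((1+i)^n - 1) / i
= 3150 * ((1.02)^6 - 1) / 0.02
= 3150 * (1.126162 - 1) / 0.02
= 19870.581


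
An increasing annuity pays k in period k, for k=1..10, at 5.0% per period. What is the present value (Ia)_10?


(Ia)_n = sum_{k=1}^{n} k * v^k, v = 1/(1+i)
v = 0.952381
Sum computed term by term:
(Ia)_10 = 39.3738


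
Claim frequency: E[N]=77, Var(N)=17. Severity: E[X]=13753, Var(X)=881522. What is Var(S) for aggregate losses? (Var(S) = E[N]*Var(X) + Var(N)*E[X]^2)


Var(S) = E[N]*Var(X) + Var(N)*E[X]^2
= 77*881522 + 17*13753^2
= 67877194 + 3215465153
= 3.2833e+09


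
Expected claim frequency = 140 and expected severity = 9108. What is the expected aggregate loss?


E[S] = E[N] * E[X]
= 140 * 9108
= 1.2751e+06


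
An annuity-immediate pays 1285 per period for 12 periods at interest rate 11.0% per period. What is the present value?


PV = PMT * (1 - (1+i)^(-n)) / i
= 1285 * (1 - (1+0.11)^(-12)) / 0.11
= 1285 * (1 - 0.285841) / 0.11
= 1285 * 6.492356
= 8342.6777


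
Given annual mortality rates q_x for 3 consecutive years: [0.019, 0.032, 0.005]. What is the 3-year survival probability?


p_k = 1 - q_k for each year
Survival = product of (1 - q_k)
= 0.981 * 0.968 * 0.995
= 0.9449


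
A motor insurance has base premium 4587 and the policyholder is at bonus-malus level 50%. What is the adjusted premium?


adjusted = base * BM_level / 100
= 4587 * 50 / 100
= 4587 * 0.5
= 2293.5


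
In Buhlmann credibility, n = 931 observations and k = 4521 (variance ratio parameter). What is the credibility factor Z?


Z = n / (n + k)
= 931 / (931 + 4521)
= 931 / 5452
= 0.1708


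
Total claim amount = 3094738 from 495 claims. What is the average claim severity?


severity = total / number
= 3094738 / 495
= 6251.996


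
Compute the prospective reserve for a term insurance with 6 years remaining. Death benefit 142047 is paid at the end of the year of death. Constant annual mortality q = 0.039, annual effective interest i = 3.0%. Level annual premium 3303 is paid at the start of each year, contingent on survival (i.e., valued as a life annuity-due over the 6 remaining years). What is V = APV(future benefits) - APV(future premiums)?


v = 1/(1+i) = 0.970874
APV(future benefits) per unit = sum_{k=0}^{5} k_p_x * q * v^(k+1) = 0.192369
APV(future benefits) = 142047 * 0.192369 = 27325.4125
Life annuity-due factor ä_{x:6} = sum_{k=0}^{5} k_p_x * v^k = 5.08051
APV(future premiums) = 3303 * 5.08051 = 16780.9233
V = 27325.4125 - 16780.9233
= 10544.4892


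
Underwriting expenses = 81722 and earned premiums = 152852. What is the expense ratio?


Expense ratio = expenses / premiums
= 81722 / 152852
= 0.5346


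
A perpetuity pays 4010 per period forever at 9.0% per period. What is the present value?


PV = PMT / i
= 4010 / 0.09
= 44555.5556


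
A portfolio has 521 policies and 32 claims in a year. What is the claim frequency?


frequency = claims / policies
= 32 / 521
= 0.0614


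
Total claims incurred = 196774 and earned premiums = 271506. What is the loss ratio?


Loss ratio = claims / premiums
= 196774 / 271506
= 0.7248


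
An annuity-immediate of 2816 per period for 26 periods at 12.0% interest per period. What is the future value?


FV = PMT * ((1+i)^n - 1) / i
= 2816 * ((1.12)^26 - 1) / 0.12
= 2816 * (19.040072 - 1) / 0.12
= 423340.3594


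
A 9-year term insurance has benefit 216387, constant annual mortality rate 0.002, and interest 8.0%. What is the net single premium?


NSP = benefit * sum_{k=0}^{n-1} k_p_x * q * v^(k+1)
With constant q=0.002, v=0.925926
Sum = 0.012407
NSP = 216387 * 0.012407
= 2684.6967


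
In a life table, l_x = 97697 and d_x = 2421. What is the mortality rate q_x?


q_x = d_x / l_x
= 2421 / 97697
= 0.0248


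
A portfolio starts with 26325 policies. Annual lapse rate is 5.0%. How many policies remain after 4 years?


remaining = initial * (1 - lapse)^years
= 26325 * (1 - 0.05)^4
= 26325 * 0.814506
= 21441.877


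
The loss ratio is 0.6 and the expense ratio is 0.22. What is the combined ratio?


Combined ratio = loss ratio + expense ratio
= 0.6 + 0.22
= 0.82


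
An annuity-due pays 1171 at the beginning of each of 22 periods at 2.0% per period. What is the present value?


PV_due = PMT * (1-(1+i)^(-n))/i * (1+i)
PV_immediate = 20677.5744
PV_due = 20677.5744 * 1.02
= 21091.1259


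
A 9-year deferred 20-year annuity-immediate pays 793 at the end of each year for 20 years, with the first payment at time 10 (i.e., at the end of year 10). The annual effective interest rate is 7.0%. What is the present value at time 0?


PV at time 9 of the 20-year annuity-immediate:
a_n = 793 * (1-(1+0.07)^(-20))/0.07 = 8401.0533
Discount back 9 years to time 0:
PV = 8401.0533 * (1+0.07)^(-9)
= 8401.0533 * 0.543934
= 4569.6164


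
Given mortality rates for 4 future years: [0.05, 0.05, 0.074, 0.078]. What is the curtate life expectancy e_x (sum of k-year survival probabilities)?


e_x = sum_{k=1}^{n} k_p_x
k_p_x values:
  1_p_x = 0.95
  2_p_x = 0.9025
  3_p_x = 0.835715
  4_p_x = 0.770529
e_x = 3.4587


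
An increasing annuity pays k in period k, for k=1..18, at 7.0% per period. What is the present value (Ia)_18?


(Ia)_n = sum_{k=1}^{n} k * v^k, v = 1/(1+i)
v = 0.934579
Sum computed term by term:
(Ia)_18 = 77.681


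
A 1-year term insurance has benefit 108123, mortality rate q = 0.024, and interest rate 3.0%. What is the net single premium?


NSP = benefit * q * v
v = 1/(1+i) = 0.970874
NSP = 108123 * 0.024 * 0.970874
= 2519.3709


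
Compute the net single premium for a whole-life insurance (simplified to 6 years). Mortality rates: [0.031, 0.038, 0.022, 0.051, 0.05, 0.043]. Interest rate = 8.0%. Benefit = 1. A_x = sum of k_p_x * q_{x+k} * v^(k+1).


v = 0.925926
Year 0: k_p_x=1.0, q=0.031, term=0.028704
Year 1: k_p_x=0.969, q=0.038, term=0.031569
Year 2: k_p_x=0.932178, q=0.022, term=0.01628
Year 3: k_p_x=0.91167, q=0.051, term=0.034175
Year 4: k_p_x=0.865175, q=0.05, term=0.029441
Year 5: k_p_x=0.821916, q=0.043, term=0.022272
A_x = 0.1624


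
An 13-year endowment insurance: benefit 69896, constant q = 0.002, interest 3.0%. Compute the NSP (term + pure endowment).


Term component = 1470.1859
Pure endowment = 13_p_x * v^13 * benefit = 0.97431 * 0.680951 * 69896 = 46373.0262
NSP = 47843.2121


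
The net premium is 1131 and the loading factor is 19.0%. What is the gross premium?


Gross = net * (1 + loading)
= 1131 * (1 + 0.19)
= 1131 * 1.19
= 1345.89


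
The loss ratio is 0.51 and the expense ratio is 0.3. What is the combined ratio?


Combined ratio = loss ratio + expense ratio
= 0.51 + 0.3
= 0.81


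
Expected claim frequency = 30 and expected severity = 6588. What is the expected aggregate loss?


E[S] = E[N] * E[X]
= 30 * 6588
= 197640


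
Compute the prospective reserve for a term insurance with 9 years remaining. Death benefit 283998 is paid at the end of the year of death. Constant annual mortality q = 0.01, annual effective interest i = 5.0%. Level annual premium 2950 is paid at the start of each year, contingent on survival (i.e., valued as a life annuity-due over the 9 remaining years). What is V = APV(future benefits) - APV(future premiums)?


v = 1/(1+i) = 0.952381
APV(future benefits) per unit = sum_{k=0}^{8} k_p_x * q * v^(k+1) = 0.068523
APV(future benefits) = 283998 * 0.068523 = 19460.4251
Life annuity-due factor ä_{x:9} = sum_{k=0}^{8} k_p_x * v^k = 7.194926
APV(future premiums) = 2950 * 7.194926 = 21225.0321
V = 19460.4251 - 21225.0321
= -1764.607


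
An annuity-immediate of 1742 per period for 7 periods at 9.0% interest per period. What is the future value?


FV = PMT * ((1+i)^n - 1) / i
= 1742 * ((1.09)^7 - 1) / 0.09
= 1742 * (1.828039 - 1) / 0.09
= 16027.1572


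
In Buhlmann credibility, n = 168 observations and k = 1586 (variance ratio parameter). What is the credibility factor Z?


Z = n / (n + k)
= 168 / (168 + 1586)
= 168 / 1754
= 0.0958


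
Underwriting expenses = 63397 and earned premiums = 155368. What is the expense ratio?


Expense ratio = expenses / premiums
= 63397 / 155368
= 0.408


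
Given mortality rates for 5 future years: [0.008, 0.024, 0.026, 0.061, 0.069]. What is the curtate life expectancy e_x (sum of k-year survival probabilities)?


e_x = sum_{k=1}^{n} k_p_x
k_p_x values:
  1_p_x = 0.992
  2_p_x = 0.968192
  3_p_x = 0.943019
  4_p_x = 0.885495
  5_p_x = 0.824396
e_x = 4.6131


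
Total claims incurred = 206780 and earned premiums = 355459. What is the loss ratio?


Loss ratio = claims / premiums
= 206780 / 355459
= 0.5817


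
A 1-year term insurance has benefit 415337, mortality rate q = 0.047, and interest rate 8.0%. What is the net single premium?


NSP = benefit * q * v
v = 1/(1+i) = 0.925926
NSP = 415337 * 0.047 * 0.925926
= 18074.8509


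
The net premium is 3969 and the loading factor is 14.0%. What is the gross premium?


Gross = net * (1 + loading)
= 3969 * (1 + 0.14)
= 3969 * 1.14
= 4524.66


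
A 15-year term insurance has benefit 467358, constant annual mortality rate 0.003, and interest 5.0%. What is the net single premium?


NSP = benefit * sum_{k=0}^{n-1} k_p_x * q * v^(k+1)
With constant q=0.003, v=0.952381
Sum = 0.030576
NSP = 467358 * 0.030576
= 14290.0431


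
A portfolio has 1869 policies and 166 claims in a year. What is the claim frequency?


frequency = claims / policies
= 166 / 1869
= 0.0888


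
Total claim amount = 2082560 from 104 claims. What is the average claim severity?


severity = total / number
= 2082560 / 104
= 20024.6154


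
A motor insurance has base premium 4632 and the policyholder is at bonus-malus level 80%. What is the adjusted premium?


adjusted = base * BM_level / 100
= 4632 * 80 / 100
= 4632 * 0.8
= 3705.6


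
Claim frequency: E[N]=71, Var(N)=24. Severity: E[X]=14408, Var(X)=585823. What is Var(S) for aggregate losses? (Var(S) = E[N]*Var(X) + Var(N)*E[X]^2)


Var(S) = E[N]*Var(X) + Var(N)*E[X]^2
= 71*585823 + 24*14408^2
= 41593433 + 4982171136
= 5.0238e+09


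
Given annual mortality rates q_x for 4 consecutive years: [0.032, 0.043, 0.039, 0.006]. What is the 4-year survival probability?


p_k = 1 - q_k for each year
Survival = product of (1 - q_k)
= 0.968 * 0.957 * 0.961 * 0.994
= 0.8849


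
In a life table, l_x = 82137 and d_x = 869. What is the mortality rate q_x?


q_x = d_x / l_x
= 869 / 82137
= 0.0106


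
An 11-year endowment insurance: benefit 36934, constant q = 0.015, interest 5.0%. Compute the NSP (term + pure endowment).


Term component = 4303.1526
Pure endowment = 11_p_x * v^11 * benefit = 0.846834 * 0.584679 * 36934 = 18287.0053
NSP = 22590.1579


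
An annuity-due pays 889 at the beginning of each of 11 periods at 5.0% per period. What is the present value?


PV_due = PMT * (1-(1+i)^(-n))/i * (1+i)
PV_immediate = 7384.4022
PV_due = 7384.4022 * 1.05
= 7753.6224


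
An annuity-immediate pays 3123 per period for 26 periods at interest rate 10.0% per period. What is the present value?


PV = PMT * (1 - (1+i)^(-n)) / i
= 3123 * (1 - (1+0.1)^(-26)) / 0.1
= 3123 * (1 - 0.083905) / 0.1
= 3123 * 9.160945
= 28609.6327


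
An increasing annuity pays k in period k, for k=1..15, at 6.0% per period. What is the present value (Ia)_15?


(Ia)_n = sum_{k=1}^{n} k * v^k, v = 1/(1+i)
v = 0.943396
Sum computed term by term:
(Ia)_15 = 67.2668


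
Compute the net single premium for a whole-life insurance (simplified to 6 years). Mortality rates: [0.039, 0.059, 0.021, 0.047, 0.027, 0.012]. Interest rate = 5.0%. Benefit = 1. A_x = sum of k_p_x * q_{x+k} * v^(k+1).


v = 0.952381
Year 0: k_p_x=1.0, q=0.039, term=0.037143
Year 1: k_p_x=0.961, q=0.059, term=0.051428
Year 2: k_p_x=0.904301, q=0.021, term=0.016405
Year 3: k_p_x=0.885311, q=0.047, term=0.034232
Year 4: k_p_x=0.843701, q=0.027, term=0.017849
Year 5: k_p_x=0.820921, q=0.012, term=0.007351
A_x = 0.1644


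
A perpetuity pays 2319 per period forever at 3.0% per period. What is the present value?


PV = PMT / i
= 2319 / 0.03
= 77300.0


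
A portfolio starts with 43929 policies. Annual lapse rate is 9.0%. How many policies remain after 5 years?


remaining = initial * (1 - lapse)^years
= 43929 * (1 - 0.09)^5
= 43929 * 0.624032
= 27413.1081


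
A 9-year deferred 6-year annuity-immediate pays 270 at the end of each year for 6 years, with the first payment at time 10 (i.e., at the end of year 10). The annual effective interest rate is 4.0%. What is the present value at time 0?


PV at time 9 of the 6-year annuity-immediate:
a_n = 270 * (1-(1+0.04)^(-6))/0.04 = 1415.377
Discount back 9 years to time 0:
PV = 1415.377 * (1+0.04)^(-9)
= 1415.377 * 0.702587
= 994.4251


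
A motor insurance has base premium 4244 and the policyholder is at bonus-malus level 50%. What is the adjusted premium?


adjusted = base * BM_level / 100
= 4244 * 50 / 100
= 4244 * 0.5
= 2122.0


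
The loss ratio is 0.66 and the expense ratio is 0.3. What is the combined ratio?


Combined ratio = loss ratio + expense ratio
= 0.66 + 0.3
= 0.96


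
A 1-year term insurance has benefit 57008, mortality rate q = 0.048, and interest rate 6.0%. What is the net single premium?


NSP = benefit * q * v
v = 1/(1+i) = 0.943396
NSP = 57008 * 0.048 * 0.943396
= 2581.4943


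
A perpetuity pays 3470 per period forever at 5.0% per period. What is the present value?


PV = PMT / i
= 3470 / 0.05
= 69400.0


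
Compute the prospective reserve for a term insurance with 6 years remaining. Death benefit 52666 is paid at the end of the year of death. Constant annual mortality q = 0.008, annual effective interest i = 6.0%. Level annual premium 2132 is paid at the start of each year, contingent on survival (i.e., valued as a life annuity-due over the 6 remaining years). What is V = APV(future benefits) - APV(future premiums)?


v = 1/(1+i) = 0.943396
APV(future benefits) per unit = sum_{k=0}^{5} k_p_x * q * v^(k+1) = 0.038613
APV(future benefits) = 52666 * 0.038613 = 2033.5766
Life annuity-due factor ä_{x:6} = sum_{k=0}^{5} k_p_x * v^k = 5.116183
APV(future premiums) = 2132 * 5.116183 = 10907.7026
V = 2033.5766 - 10907.7026
= -8874.1259


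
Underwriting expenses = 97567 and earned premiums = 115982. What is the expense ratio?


Expense ratio = expenses / premiums
= 97567 / 115982
= 0.8412


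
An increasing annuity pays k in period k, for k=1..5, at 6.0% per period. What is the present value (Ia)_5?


(Ia)_n = sum_{k=1}^{n} k * v^k, v = 1/(1+i)
v = 0.943396
Sum computed term by term:
(Ia)_5 = 12.1469


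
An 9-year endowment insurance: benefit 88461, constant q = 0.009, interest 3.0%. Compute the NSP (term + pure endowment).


Term component = 5991.0101
Pure endowment = 9_p_x * v^9 * benefit = 0.921856 * 0.766417 * 88461 = 62499.9561
NSP = 68490.9663


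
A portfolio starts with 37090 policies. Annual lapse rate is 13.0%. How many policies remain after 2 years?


remaining = initial * (1 - lapse)^years
= 37090 * (1 - 0.13)^2
= 37090 * 0.7569
= 28073.421


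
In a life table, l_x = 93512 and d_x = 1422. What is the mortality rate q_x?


q_x = d_x / l_x
= 1422 / 93512
= 0.0152


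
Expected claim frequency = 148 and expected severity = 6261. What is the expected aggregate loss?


E[S] = E[N] * E[X]
= 148 * 6261
= 926628


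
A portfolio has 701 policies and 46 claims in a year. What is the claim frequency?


frequency = claims / policies
= 46 / 701
= 0.0656


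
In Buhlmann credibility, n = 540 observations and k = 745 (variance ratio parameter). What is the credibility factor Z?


Z = n / (n + k)
= 540 / (540 + 745)
= 540 / 1285
= 0.4202


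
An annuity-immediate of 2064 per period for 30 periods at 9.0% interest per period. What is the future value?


FV = PMT * ((1+i)^n - 1) / i
= 2064 * ((1.09)^30 - 1) / 0.09
= 2064 * (13.267678 - 1) / 0.09
= 281338.7596


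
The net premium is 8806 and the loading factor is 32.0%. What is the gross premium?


Gross = net * (1 + loading)
= 8806 * (1 + 0.32)
= 8806 * 1.32
= 11623.92


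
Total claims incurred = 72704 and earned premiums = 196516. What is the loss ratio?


Loss ratio = claims / premiums
= 72704 / 196516
= 0.37


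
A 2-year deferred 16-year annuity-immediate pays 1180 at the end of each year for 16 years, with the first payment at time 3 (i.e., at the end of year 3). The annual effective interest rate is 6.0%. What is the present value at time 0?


PV at time 2 of the 16-year annuity-immediate:
a_n = 1180 * (1-(1+0.06)^(-16))/0.06 = 11924.9564
Discount back 2 years to time 0:
PV = 11924.9564 * (1+0.06)^(-2)
= 11924.9564 * 0.889996
= 10613.1688


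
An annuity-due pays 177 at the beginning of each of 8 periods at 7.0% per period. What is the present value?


PV_due = PMT * (1-(1+i)^(-n))/i * (1+i)
PV_immediate = 1056.9198
PV_due = 1056.9198 * 1.07
= 1130.9042


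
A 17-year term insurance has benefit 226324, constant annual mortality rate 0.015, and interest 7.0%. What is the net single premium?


NSP = benefit * sum_{k=0}^{n-1} k_p_x * q * v^(k+1)
With constant q=0.015, v=0.934579
Sum = 0.133263
NSP = 226324 * 0.133263
= 30160.525


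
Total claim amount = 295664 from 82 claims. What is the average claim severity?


severity = total / number
= 295664 / 82
= 3605.6585


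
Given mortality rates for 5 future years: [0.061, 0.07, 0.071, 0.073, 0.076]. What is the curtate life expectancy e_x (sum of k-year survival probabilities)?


e_x = sum_{k=1}^{n} k_p_x
k_p_x values:
  1_p_x = 0.939
  2_p_x = 0.87327
  3_p_x = 0.811268
  4_p_x = 0.752045
  5_p_x = 0.69489
e_x = 4.0705


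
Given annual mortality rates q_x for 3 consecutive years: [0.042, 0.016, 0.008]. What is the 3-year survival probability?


p_k = 1 - q_k for each year
Survival = product of (1 - q_k)
= 0.958 * 0.984 * 0.992
= 0.9351


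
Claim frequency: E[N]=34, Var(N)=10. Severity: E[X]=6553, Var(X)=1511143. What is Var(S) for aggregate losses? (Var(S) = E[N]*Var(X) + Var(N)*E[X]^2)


Var(S) = E[N]*Var(X) + Var(N)*E[X]^2
= 34*1511143 + 10*6553^2
= 51378862 + 429418090
= 4.8080e+08


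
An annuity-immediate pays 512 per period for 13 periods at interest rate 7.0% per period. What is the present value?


PV = PMT * (1 - (1+i)^(-n)) / i
= 512 * (1 - (1+0.07)^(-13)) / 0.07
= 512 * (1 - 0.414964) / 0.07
= 512 * 8.357651
= 4279.1172


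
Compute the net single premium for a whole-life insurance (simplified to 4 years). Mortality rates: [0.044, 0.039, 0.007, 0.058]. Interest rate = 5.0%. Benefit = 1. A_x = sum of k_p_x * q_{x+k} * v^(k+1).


v = 0.952381
Year 0: k_p_x=1.0, q=0.044, term=0.041905
Year 1: k_p_x=0.956, q=0.039, term=0.033818
Year 2: k_p_x=0.918716, q=0.007, term=0.005555
Year 3: k_p_x=0.912285, q=0.058, term=0.043531
A_x = 0.1248


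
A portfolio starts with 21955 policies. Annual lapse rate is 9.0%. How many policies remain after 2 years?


remaining = initial * (1 - lapse)^years
= 21955 * (1 - 0.09)^2
= 21955 * 0.8281
= 18180.9355


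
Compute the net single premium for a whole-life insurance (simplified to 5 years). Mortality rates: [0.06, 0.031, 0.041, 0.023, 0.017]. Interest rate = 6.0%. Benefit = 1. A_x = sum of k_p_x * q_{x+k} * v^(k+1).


v = 0.943396
Year 0: k_p_x=1.0, q=0.06, term=0.056604
Year 1: k_p_x=0.94, q=0.031, term=0.025934
Year 2: k_p_x=0.91086, q=0.041, term=0.031356
Year 3: k_p_x=0.873515, q=0.023, term=0.015914
Year 4: k_p_x=0.853424, q=0.017, term=0.010841
A_x = 0.1406


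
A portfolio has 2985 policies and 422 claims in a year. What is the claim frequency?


frequency = claims / policies
= 422 / 2985
= 0.1414


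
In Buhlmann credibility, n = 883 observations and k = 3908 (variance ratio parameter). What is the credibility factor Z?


Z = n / (n + k)
= 883 / (883 + 3908)
= 883 / 4791
= 0.1843


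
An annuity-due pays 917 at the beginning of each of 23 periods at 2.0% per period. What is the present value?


PV_due = PMT * (1-(1+i)^(-n))/i * (1+i)
PV_immediate = 16773.9512
PV_due = 16773.9512 * 1.02
= 17109.4302


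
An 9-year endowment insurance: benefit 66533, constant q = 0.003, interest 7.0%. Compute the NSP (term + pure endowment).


Term component = 1286.6684
Pure endowment = 9_p_x * v^9 * benefit = 0.973322 * 0.543934 * 66533 = 35224.0697
NSP = 36510.7381


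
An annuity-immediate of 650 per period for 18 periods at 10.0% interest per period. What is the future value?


FV = PMT * ((1+i)^n - 1) / i
= 650 * ((1.1)^18 - 1) / 0.1
= 650 * (5.559917 - 1) / 0.1
= 29639.4625


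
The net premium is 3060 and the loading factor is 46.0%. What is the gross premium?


Gross = net * (1 + loading)
= 3060 * (1 + 0.46)
= 3060 * 1.46
= 4467.6


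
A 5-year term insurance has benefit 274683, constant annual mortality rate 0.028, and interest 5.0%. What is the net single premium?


NSP = benefit * sum_{k=0}^{n-1} k_p_x * q * v^(k+1)
With constant q=0.028, v=0.952381
Sum = 0.114942
NSP = 274683 * 0.114942
= 31572.4838


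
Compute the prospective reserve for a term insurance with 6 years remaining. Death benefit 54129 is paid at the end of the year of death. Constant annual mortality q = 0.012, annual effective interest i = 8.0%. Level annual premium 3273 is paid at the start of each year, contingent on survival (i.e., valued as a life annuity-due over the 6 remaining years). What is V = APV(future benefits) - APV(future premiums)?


v = 1/(1+i) = 0.925926
APV(future benefits) per unit = sum_{k=0}^{5} k_p_x * q * v^(k+1) = 0.053982
APV(future benefits) = 54129 * 0.053982 = 2921.9988
Life annuity-due factor ä_{x:6} = sum_{k=0}^{5} k_p_x * v^k = 4.858392
APV(future premiums) = 3273 * 4.858392 = 15901.5163
V = 2921.9988 - 15901.5163
= -12979.5175


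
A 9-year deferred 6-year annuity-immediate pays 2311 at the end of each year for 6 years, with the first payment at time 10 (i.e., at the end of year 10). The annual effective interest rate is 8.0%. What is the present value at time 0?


PV at time 9 of the 6-year annuity-immediate:
a_n = 2311 * (1-(1+0.08)^(-6))/0.08 = 10683.4749
Discount back 9 years to time 0:
PV = 10683.4749 * (1+0.08)^(-9)
= 10683.4749 * 0.500249
= 5344.3973


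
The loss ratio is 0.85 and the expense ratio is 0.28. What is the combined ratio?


Combined ratio = loss ratio + expense ratio
= 0.85 + 0.28
= 1.13


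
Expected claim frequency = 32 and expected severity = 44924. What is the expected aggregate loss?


E[S] = E[N] * E[X]
= 32 * 44924
= 1.4376e+06


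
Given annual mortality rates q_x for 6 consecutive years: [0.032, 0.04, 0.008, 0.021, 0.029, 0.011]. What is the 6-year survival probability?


p_k = 1 - q_k for each year
Survival = product of (1 - q_k)
= 0.968 * 0.96 * 0.992 * 0.979 * 0.971 * 0.989
= 0.8667


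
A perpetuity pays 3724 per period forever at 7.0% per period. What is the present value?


PV = PMT / i
= 3724 / 0.07
= 53200.0


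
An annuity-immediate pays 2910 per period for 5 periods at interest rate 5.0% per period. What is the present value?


PV = PMT * (1 - (1+i)^(-n)) / i
= 2910 * (1 - (1+0.05)^(-5)) / 0.05
= 2910 * (1 - 0.783526) / 0.05
= 2910 * 4.329477
= 12598.7771


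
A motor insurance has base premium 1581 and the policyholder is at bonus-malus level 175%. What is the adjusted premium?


adjusted = base * BM_level / 100
= 1581 * 175 / 100
= 1581 * 1.75
= 2766.75


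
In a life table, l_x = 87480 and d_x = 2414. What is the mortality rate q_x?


q_x = d_x / l_x
= 2414 / 87480
= 0.0276


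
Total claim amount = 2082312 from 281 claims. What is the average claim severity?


severity = total / number
= 2082312 / 281
= 7410.363


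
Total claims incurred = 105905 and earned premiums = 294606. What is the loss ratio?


Loss ratio = claims / premiums
= 105905 / 294606
= 0.3595


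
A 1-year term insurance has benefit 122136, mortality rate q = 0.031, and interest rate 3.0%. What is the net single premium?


NSP = benefit * q * v
v = 1/(1+i) = 0.970874
NSP = 122136 * 0.031 * 0.970874
= 3675.9379


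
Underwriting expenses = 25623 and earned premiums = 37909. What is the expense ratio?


Expense ratio = expenses / premiums
= 25623 / 37909
= 0.6759


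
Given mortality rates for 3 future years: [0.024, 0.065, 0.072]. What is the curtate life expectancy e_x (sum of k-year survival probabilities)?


e_x = sum_{k=1}^{n} k_p_x
k_p_x values:
  1_p_x = 0.976
  2_p_x = 0.91256
  3_p_x = 0.846856
e_x = 2.7354


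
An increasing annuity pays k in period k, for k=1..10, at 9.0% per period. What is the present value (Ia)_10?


(Ia)_n = sum_{k=1}^{n} k * v^k, v = 1/(1+i)
v = 0.917431
Sum computed term by term:
(Ia)_10 = 30.7904


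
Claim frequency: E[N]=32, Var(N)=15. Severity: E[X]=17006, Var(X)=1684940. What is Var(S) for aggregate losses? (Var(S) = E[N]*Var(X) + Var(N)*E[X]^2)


Var(S) = E[N]*Var(X) + Var(N)*E[X]^2
= 32*1684940 + 15*17006^2
= 53918080 + 4338060540
= 4.3920e+09


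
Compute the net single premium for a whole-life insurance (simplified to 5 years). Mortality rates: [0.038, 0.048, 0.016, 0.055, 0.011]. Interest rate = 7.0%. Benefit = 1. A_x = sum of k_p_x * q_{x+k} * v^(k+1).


v = 0.934579
Year 0: k_p_x=1.0, q=0.038, term=0.035514
Year 1: k_p_x=0.962, q=0.048, term=0.040332
Year 2: k_p_x=0.915824, q=0.016, term=0.011961
Year 3: k_p_x=0.901171, q=0.055, term=0.037812
Year 4: k_p_x=0.851606, q=0.011, term=0.006679
A_x = 0.1323


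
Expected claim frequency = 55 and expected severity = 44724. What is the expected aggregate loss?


E[S] = E[N] * E[X]
= 55 * 44724
= 2.4598e+06


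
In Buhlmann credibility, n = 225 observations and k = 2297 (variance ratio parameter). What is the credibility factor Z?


Z = n / (n + k)
= 225 / (225 + 2297)
= 225 / 2522
= 0.0892


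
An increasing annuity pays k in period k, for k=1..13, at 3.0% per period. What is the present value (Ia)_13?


(Ia)_n = sum_{k=1}^{n} k * v^k, v = 1/(1+i)
v = 0.970874
Sum computed term by term:
(Ia)_13 = 70.0546


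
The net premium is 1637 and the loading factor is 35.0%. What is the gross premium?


Gross = net * (1 + loading)
= 1637 * (1 + 0.35)
= 1637 * 1.35
= 2209.95


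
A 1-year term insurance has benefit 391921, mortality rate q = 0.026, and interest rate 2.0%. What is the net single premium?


NSP = benefit * q * v
v = 1/(1+i) = 0.980392
NSP = 391921 * 0.026 * 0.980392
= 9990.1431


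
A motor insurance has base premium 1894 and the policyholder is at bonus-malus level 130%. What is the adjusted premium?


adjusted = base * BM_level / 100
= 1894 * 130 / 100
= 1894 * 1.3
= 2462.2


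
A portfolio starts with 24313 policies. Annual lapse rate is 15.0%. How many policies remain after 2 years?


remaining = initial * (1 - lapse)^years
= 24313 * (1 - 0.15)^2
= 24313 * 0.7225
= 17566.1425


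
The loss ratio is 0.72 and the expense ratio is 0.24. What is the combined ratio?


Combined ratio = loss ratio + expense ratio
= 0.72 + 0.24
= 0.96


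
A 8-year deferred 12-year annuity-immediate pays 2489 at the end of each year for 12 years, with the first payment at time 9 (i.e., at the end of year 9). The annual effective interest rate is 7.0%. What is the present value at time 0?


PV at time 8 of the 12-year annuity-immediate:
a_n = 2489 * (1-(1+0.07)^(-12))/0.07 = 19769.3462
Discount back 8 years to time 0:
PV = 19769.3462 * (1+0.07)^(-8)
= 19769.3462 * 0.582009
= 11505.9395


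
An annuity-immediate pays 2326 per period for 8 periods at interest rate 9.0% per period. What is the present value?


PV = PMT * (1 - (1+i)^(-n)) / i
= 2326 * (1 - (1+0.09)^(-8)) / 0.09
= 2326 * (1 - 0.501866) / 0.09
= 2326 * 5.534819
= 12873.9893


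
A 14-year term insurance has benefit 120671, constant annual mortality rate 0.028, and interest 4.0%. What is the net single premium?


NSP = benefit * sum_{k=0}^{n-1} k_p_x * q * v^(k+1)
With constant q=0.028, v=0.961538
Sum = 0.251989
NSP = 120671 * 0.251989
= 30407.7943


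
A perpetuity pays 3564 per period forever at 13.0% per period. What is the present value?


PV = PMT / i
= 3564 / 0.13
= 27415.3846


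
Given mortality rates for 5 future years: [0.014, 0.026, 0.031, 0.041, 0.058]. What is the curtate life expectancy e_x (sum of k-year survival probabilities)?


e_x = sum_{k=1}^{n} k_p_x
k_p_x values:
  1_p_x = 0.986
  2_p_x = 0.960364
  3_p_x = 0.930593
  4_p_x = 0.892438
  5_p_x = 0.840677
e_x = 4.6101


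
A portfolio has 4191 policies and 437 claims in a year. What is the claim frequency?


frequency = claims / policies
= 437 / 4191
= 0.1043


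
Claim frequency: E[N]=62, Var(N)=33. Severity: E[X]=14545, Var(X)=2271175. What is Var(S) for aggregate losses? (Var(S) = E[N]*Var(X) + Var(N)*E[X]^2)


Var(S) = E[N]*Var(X) + Var(N)*E[X]^2
= 62*2271175 + 33*14545^2
= 140812850 + 6981381825
= 7.1222e+09


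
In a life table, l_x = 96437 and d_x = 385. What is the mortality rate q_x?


q_x = d_x / l_x
= 385 / 96437
= 0.004


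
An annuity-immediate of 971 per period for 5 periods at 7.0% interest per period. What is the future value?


FV = PMT * ((1+i)^n - 1) / i
= 971 * ((1.07)^5 - 1) / 0.07
= 971 * (1.402552 - 1) / 0.07
= 5583.9676


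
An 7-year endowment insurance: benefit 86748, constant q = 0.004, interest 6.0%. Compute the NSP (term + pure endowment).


Term component = 1915.7348
Pure endowment = 7_p_x * v^7 * benefit = 0.972334 * 0.665057 * 86748 = 56096.2439
NSP = 58011.9787


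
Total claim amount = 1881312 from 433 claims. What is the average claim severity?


severity = total / number
= 1881312 / 433
= 4344.8314


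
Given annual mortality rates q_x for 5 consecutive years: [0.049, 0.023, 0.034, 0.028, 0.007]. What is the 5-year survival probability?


p_k = 1 - q_k for each year
Survival = product of (1 - q_k)
= 0.951 * 0.977 * 0.966 * 0.972 * 0.993
= 0.8663


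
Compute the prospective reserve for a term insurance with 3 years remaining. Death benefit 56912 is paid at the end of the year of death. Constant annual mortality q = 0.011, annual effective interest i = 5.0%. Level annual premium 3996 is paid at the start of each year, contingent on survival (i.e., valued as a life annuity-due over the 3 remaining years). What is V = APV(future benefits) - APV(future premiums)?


v = 1/(1+i) = 0.952381
APV(future benefits) per unit = sum_{k=0}^{2} k_p_x * q * v^(k+1) = 0.029638
APV(future benefits) = 56912 * 0.029638 = 1686.7623
Life annuity-due factor ä_{x:3} = sum_{k=0}^{2} k_p_x * v^k = 2.829089
APV(future premiums) = 3996 * 2.829089 = 11305.041
V = 1686.7623 - 11305.041
= -9618.2787


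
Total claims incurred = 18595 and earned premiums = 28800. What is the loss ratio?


Loss ratio = claims / premiums
= 18595 / 28800
= 0.6457
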